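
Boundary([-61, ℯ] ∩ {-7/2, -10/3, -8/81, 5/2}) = {-7/2, -10/3, -8/81, 5/2}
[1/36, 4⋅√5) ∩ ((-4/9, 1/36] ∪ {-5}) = {1/36}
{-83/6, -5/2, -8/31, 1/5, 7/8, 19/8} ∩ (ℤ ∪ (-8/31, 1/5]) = {1/5}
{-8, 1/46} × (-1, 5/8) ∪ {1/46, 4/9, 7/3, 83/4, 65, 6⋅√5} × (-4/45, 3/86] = ({-8, 1/46} × (-1, 5/8)) ∪ ({1/46, 4/9, 7/3, 83/4, 65, 6⋅√5} × (-4/45, 3/86])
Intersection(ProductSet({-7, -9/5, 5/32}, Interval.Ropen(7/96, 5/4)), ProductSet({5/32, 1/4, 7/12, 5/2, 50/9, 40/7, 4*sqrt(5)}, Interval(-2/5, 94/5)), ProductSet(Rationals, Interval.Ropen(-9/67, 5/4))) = ProductSet({5/32}, Interval.Ropen(7/96, 5/4))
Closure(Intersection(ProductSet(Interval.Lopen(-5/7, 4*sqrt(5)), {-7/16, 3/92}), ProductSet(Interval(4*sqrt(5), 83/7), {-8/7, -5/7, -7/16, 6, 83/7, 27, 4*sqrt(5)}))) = ProductSet({4*sqrt(5)}, {-7/16})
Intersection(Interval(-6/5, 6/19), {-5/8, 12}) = {-5/8}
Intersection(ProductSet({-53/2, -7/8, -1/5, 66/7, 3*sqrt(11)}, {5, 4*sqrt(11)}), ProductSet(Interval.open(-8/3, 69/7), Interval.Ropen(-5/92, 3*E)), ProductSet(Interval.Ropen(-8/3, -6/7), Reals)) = ProductSet({-7/8}, {5})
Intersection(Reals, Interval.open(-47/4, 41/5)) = Interval.open(-47/4, 41/5)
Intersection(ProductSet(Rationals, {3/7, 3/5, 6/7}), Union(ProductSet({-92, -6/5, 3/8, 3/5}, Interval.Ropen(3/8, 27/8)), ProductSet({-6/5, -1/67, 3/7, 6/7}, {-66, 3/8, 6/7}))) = Union(ProductSet({-92, -6/5, 3/8, 3/5}, {3/7, 3/5, 6/7}), ProductSet({-6/5, -1/67, 3/7, 6/7}, {6/7}))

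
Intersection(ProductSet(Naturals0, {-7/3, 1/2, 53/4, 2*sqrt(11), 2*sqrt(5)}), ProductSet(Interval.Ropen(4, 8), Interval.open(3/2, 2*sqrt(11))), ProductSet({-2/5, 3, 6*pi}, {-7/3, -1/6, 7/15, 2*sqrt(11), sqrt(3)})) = EmptySet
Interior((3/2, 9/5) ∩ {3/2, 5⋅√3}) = ∅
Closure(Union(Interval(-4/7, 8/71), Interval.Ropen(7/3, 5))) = Union(Interval(-4/7, 8/71), Interval(7/3, 5))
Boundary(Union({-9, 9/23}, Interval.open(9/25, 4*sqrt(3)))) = {-9, 9/25, 4*sqrt(3)}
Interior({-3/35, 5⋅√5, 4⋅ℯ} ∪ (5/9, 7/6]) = (5/9, 7/6)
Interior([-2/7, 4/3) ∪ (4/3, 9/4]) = (-2/7, 4/3) ∪ (4/3, 9/4)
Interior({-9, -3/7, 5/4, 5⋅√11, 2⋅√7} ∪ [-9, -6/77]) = (-9, -6/77)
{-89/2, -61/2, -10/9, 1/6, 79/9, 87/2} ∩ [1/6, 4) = {1/6}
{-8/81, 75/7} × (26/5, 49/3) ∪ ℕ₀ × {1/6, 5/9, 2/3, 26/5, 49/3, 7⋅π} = ({-8/81, 75/7} × (26/5, 49/3)) ∪ (ℕ₀ × {1/6, 5/9, 2/3, 26/5, 49/3, 7⋅π})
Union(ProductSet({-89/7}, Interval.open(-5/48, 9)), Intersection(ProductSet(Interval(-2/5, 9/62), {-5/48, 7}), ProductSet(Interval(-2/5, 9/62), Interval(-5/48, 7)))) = Union(ProductSet({-89/7}, Interval.open(-5/48, 9)), ProductSet(Interval(-2/5, 9/62), {-5/48, 7}))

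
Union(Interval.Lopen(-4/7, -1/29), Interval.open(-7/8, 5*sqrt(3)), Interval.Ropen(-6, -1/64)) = Interval.Ropen(-6, 5*sqrt(3))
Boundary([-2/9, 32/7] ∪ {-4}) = {-4, -2/9, 32/7}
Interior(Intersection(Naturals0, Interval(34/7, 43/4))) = EmptySet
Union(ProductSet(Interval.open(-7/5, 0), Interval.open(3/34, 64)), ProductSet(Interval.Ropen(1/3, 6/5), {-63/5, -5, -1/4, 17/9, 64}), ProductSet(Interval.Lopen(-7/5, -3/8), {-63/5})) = Union(ProductSet(Interval.Lopen(-7/5, -3/8), {-63/5}), ProductSet(Interval.open(-7/5, 0), Interval.open(3/34, 64)), ProductSet(Interval.Ropen(1/3, 6/5), {-63/5, -5, -1/4, 17/9, 64}))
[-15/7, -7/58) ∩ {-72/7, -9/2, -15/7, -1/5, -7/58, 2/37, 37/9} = {-15/7, -1/5}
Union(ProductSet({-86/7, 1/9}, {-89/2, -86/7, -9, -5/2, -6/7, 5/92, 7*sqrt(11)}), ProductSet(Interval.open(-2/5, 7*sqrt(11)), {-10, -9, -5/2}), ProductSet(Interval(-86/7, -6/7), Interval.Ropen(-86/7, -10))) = Union(ProductSet({-86/7, 1/9}, {-89/2, -86/7, -9, -5/2, -6/7, 5/92, 7*sqrt(11)}), ProductSet(Interval(-86/7, -6/7), Interval.Ropen(-86/7, -10)), ProductSet(Interval.open(-2/5, 7*sqrt(11)), {-10, -9, -5/2}))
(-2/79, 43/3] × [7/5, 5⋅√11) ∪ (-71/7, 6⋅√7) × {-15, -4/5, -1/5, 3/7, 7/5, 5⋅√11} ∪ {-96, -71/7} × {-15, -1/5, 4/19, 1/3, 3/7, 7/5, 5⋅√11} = ((-2/79, 43/3] × [7/5, 5⋅√11)) ∪ ({-96, -71/7} × {-15, -1/5, 4/19, 1/3, 3/7, 7/5, 5⋅√11}) ∪ ((-71/7, 6⋅√7) × {-15, -4/5, -1/5, 3/7, 7/5, 5⋅√11})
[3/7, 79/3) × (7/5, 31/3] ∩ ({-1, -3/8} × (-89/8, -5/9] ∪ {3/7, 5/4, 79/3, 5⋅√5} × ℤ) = {3/7, 5/4, 5⋅√5} × {2, 3, …, 10}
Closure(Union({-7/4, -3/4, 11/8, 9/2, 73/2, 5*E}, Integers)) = Union({-7/4, -3/4, 11/8, 9/2, 73/2, 5*E}, Integers)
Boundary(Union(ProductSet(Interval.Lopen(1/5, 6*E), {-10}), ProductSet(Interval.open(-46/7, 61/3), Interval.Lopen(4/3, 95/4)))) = Union(ProductSet({-46/7, 61/3}, Interval(4/3, 95/4)), ProductSet(Interval(-46/7, 61/3), {4/3, 95/4}), ProductSet(Interval(1/5, 6*E), {-10}))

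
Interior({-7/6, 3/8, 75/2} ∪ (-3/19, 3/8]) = (-3/19, 3/8)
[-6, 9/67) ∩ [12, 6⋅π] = ∅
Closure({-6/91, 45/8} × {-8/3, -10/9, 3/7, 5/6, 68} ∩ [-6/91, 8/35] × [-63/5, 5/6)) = {-6/91} × {-8/3, -10/9, 3/7}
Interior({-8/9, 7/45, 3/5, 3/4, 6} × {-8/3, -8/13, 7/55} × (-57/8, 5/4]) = ∅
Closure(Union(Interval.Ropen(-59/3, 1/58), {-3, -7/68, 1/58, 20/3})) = Union({20/3}, Interval(-59/3, 1/58))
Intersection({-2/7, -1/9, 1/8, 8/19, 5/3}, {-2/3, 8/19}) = {8/19}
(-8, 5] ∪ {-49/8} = (-8, 5]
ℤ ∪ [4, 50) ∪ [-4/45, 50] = ℤ ∪ [-4/45, 50]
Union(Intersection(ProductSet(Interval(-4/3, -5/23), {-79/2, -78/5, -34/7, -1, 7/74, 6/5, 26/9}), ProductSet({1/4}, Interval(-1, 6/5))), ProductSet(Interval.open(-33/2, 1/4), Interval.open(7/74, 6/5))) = ProductSet(Interval.open(-33/2, 1/4), Interval.open(7/74, 6/5))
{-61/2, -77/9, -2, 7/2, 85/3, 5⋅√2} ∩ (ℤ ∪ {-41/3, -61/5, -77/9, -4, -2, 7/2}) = {-77/9, -2, 7/2}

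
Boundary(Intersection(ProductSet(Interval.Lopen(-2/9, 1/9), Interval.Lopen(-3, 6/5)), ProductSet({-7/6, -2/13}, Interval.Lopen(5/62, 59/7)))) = ProductSet({-2/13}, Interval(5/62, 6/5))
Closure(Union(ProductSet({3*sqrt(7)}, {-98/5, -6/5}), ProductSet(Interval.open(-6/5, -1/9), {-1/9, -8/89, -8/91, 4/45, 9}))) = Union(ProductSet({3*sqrt(7)}, {-98/5, -6/5}), ProductSet(Interval(-6/5, -1/9), {-1/9, -8/89, -8/91, 4/45, 9}))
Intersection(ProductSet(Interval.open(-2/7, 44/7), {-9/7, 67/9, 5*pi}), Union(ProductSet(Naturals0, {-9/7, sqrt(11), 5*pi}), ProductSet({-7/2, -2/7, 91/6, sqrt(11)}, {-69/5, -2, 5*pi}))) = Union(ProductSet({sqrt(11)}, {5*pi}), ProductSet(Range(0, 7, 1), {-9/7, 5*pi}))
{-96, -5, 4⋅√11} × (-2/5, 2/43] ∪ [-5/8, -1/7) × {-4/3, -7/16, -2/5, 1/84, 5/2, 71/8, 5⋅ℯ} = ({-96, -5, 4⋅√11} × (-2/5, 2/43]) ∪ ([-5/8, -1/7) × {-4/3, -7/16, -2/5, 1/84, 5/2, 71/8, 5⋅ℯ})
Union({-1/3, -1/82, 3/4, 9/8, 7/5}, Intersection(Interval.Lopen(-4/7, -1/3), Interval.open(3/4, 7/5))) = {-1/3, -1/82, 3/4, 9/8, 7/5}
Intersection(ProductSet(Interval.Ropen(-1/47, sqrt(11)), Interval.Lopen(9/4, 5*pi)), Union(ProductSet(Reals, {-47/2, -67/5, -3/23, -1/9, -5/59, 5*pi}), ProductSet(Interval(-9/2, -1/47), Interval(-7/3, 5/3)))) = ProductSet(Interval.Ropen(-1/47, sqrt(11)), {5*pi})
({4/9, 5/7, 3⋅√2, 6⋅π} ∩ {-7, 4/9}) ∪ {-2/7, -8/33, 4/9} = {-2/7, -8/33, 4/9}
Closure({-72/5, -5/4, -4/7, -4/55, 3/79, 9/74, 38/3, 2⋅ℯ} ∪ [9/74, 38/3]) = {-72/5, -5/4, -4/7, -4/55, 3/79} ∪ [9/74, 38/3]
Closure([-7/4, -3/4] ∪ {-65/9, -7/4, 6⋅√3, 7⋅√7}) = {-65/9, 6⋅√3, 7⋅√7} ∪ [-7/4, -3/4]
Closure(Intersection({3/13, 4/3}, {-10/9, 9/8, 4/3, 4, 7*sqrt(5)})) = {4/3}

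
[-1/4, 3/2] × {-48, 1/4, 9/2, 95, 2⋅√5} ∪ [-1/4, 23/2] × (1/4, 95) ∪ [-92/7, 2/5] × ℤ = ([-92/7, 2/5] × ℤ) ∪ ([-1/4, 23/2] × (1/4, 95)) ∪ ([-1/4, 3/2] × {-48, 1/4, 9/2, 95, 2⋅√5})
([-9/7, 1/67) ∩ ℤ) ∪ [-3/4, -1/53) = {-1, 0} ∪ [-3/4, -1/53)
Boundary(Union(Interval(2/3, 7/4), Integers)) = Union(Complement(Integers, Interval.open(2/3, 7/4)), {2/3, 7/4})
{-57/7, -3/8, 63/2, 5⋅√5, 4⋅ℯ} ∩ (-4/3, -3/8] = {-3/8}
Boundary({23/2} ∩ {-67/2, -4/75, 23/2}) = {23/2}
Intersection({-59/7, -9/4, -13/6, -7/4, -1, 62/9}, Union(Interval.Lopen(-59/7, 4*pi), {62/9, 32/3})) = {-9/4, -13/6, -7/4, -1, 62/9}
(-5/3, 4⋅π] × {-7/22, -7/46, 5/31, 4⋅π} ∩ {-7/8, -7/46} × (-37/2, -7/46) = {-7/8, -7/46} × {-7/22}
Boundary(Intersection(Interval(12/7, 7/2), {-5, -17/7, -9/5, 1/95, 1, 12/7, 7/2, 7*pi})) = {12/7, 7/2}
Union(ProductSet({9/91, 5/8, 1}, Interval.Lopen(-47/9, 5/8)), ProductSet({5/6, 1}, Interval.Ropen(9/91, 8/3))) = Union(ProductSet({5/6, 1}, Interval.Ropen(9/91, 8/3)), ProductSet({9/91, 5/8, 1}, Interval.Lopen(-47/9, 5/8)))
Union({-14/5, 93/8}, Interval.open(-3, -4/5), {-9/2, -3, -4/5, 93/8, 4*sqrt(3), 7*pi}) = Union({-9/2, 93/8, 4*sqrt(3), 7*pi}, Interval(-3, -4/5))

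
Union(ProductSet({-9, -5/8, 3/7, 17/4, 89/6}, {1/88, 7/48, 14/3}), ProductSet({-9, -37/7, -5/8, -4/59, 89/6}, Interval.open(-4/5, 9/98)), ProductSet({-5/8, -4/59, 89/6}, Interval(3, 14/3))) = Union(ProductSet({-5/8, -4/59, 89/6}, Interval(3, 14/3)), ProductSet({-9, -37/7, -5/8, -4/59, 89/6}, Interval.open(-4/5, 9/98)), ProductSet({-9, -5/8, 3/7, 17/4, 89/6}, {1/88, 7/48, 14/3}))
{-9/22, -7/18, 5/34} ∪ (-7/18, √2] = {-9/22} ∪ [-7/18, √2]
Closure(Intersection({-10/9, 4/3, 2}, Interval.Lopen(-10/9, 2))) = {4/3, 2}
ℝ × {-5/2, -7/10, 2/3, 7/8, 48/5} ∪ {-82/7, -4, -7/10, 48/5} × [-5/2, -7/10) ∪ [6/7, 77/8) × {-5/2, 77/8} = (ℝ × {-5/2, -7/10, 2/3, 7/8, 48/5}) ∪ ([6/7, 77/8) × {-5/2, 77/8}) ∪ ({-82/7, -4, -7/10, 48/5} × [-5/2, -7/10))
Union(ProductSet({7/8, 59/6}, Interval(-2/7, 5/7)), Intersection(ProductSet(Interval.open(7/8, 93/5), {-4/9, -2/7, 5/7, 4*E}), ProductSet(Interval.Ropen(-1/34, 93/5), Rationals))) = Union(ProductSet({7/8, 59/6}, Interval(-2/7, 5/7)), ProductSet(Interval.open(7/8, 93/5), {-4/9, -2/7, 5/7}))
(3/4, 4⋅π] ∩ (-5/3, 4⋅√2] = (3/4, 4⋅√2]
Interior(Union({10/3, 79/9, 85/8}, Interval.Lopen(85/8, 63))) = Interval.open(85/8, 63)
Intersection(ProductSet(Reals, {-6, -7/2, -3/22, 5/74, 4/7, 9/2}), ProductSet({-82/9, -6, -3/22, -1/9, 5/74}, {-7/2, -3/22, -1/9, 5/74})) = ProductSet({-82/9, -6, -3/22, -1/9, 5/74}, {-7/2, -3/22, 5/74})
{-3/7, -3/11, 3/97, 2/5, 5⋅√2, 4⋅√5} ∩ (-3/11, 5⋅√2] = {3/97, 2/5, 5⋅√2}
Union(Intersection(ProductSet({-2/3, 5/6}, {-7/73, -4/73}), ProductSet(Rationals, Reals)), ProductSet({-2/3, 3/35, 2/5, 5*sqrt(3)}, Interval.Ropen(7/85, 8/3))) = Union(ProductSet({-2/3, 5/6}, {-7/73, -4/73}), ProductSet({-2/3, 3/35, 2/5, 5*sqrt(3)}, Interval.Ropen(7/85, 8/3)))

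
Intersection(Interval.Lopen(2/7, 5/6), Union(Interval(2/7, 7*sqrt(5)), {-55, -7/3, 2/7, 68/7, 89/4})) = Interval.Lopen(2/7, 5/6)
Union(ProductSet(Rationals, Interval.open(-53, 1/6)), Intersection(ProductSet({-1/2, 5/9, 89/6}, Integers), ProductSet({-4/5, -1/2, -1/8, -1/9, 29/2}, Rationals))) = Union(ProductSet({-1/2}, Integers), ProductSet(Rationals, Interval.open(-53, 1/6)))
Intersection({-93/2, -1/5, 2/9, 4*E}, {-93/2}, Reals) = {-93/2}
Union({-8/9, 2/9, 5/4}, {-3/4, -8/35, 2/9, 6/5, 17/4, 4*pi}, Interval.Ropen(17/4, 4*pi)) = Union({-8/9, -3/4, -8/35, 2/9, 6/5, 5/4}, Interval(17/4, 4*pi))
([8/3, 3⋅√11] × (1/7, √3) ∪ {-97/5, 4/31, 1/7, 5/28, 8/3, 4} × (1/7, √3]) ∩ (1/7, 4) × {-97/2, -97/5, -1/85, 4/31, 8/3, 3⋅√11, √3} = {5/28, 8/3} × {√3}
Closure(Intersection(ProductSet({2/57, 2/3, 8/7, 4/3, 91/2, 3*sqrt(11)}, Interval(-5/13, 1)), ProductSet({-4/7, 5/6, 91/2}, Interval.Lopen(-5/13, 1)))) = ProductSet({91/2}, Interval(-5/13, 1))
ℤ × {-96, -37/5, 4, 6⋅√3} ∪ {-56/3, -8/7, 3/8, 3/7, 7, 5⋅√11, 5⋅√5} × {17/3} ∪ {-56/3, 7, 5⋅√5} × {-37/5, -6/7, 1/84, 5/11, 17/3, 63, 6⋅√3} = (ℤ × {-96, -37/5, 4, 6⋅√3}) ∪ ({-56/3, -8/7, 3/8, 3/7, 7, 5⋅√11, 5⋅√5} × {17/3}) ∪ ({-56/3, 7, 5⋅√5} × {-37/5, -6/7, 1/84, 5/11, 17/3, 63, 6⋅√3})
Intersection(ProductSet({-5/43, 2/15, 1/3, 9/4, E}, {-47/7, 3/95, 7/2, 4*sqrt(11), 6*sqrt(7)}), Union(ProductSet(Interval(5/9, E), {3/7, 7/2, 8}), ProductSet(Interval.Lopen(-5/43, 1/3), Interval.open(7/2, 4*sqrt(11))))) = ProductSet({9/4, E}, {7/2})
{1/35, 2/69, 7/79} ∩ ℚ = {1/35, 2/69, 7/79}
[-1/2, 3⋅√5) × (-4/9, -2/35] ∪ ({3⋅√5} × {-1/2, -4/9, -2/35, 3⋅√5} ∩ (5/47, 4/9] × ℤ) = [-1/2, 3⋅√5) × (-4/9, -2/35]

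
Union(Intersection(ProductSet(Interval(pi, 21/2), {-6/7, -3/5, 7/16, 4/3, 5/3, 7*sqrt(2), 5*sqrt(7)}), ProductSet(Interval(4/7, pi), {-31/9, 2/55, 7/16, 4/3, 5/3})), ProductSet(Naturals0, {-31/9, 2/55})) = Union(ProductSet({pi}, {7/16, 4/3, 5/3}), ProductSet(Naturals0, {-31/9, 2/55}))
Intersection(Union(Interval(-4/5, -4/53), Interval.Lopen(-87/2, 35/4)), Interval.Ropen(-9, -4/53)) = Interval.Ropen(-9, -4/53)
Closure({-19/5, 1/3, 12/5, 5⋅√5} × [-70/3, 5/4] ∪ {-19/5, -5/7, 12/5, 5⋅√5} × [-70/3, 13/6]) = ({-19/5, -5/7, 12/5, 5⋅√5} × [-70/3, 13/6]) ∪ ({-19/5, 1/3, 12/5, 5⋅√5} × [-70/3, 5/4])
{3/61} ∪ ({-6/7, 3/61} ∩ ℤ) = {3/61}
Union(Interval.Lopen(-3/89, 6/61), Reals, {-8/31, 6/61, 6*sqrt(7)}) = Interval(-oo, oo)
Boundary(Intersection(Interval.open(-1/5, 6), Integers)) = Range(0, 6, 1)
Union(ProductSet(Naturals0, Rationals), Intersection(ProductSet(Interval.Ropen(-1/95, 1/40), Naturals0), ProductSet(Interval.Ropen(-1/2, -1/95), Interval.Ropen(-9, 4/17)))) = ProductSet(Naturals0, Rationals)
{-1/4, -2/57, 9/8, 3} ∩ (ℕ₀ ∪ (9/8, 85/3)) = {3}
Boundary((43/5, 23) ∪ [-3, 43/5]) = {-3, 23}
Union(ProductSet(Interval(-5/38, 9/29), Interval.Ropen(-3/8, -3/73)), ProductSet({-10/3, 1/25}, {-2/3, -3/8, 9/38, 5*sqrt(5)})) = Union(ProductSet({-10/3, 1/25}, {-2/3, -3/8, 9/38, 5*sqrt(5)}), ProductSet(Interval(-5/38, 9/29), Interval.Ropen(-3/8, -3/73)))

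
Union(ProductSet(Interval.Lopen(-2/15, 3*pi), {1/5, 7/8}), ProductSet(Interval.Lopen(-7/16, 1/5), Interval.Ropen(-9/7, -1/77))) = Union(ProductSet(Interval.Lopen(-7/16, 1/5), Interval.Ropen(-9/7, -1/77)), ProductSet(Interval.Lopen(-2/15, 3*pi), {1/5, 7/8}))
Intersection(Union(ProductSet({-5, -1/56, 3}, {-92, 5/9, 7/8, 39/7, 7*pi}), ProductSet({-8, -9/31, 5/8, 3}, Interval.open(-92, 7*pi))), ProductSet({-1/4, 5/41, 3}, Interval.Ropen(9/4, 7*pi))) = ProductSet({3}, Interval.Ropen(9/4, 7*pi))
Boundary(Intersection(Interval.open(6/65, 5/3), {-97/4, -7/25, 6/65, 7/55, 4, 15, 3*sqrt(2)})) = {7/55}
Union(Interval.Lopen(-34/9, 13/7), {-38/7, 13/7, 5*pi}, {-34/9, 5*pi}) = Union({-38/7, 5*pi}, Interval(-34/9, 13/7))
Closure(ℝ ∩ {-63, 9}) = {-63, 9}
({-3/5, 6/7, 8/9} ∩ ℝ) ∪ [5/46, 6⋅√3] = {-3/5} ∪ [5/46, 6⋅√3]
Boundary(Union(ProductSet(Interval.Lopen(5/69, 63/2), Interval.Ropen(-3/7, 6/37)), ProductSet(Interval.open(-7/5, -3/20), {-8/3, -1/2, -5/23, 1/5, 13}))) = Union(ProductSet({5/69, 63/2}, Interval(-3/7, 6/37)), ProductSet(Interval(-7/5, -3/20), {-8/3, -1/2, -5/23, 1/5, 13}), ProductSet(Interval(5/69, 63/2), {-3/7, 6/37}))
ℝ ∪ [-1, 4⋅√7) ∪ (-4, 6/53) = (-∞, ∞)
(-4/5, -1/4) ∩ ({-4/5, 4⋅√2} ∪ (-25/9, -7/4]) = ∅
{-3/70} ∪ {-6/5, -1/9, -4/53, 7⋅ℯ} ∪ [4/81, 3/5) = {-6/5, -1/9, -4/53, -3/70, 7⋅ℯ} ∪ [4/81, 3/5)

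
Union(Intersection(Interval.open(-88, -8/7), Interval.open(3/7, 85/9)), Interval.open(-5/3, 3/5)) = Interval.open(-5/3, 3/5)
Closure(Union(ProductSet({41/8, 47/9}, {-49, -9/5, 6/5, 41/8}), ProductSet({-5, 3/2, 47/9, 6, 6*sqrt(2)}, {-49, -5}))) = Union(ProductSet({41/8, 47/9}, {-49, -9/5, 6/5, 41/8}), ProductSet({-5, 3/2, 47/9, 6, 6*sqrt(2)}, {-49, -5}))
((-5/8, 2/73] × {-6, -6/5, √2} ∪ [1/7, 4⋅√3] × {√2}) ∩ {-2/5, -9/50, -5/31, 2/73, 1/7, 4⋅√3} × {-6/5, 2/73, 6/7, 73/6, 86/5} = {-2/5, -9/50, -5/31, 2/73} × {-6/5}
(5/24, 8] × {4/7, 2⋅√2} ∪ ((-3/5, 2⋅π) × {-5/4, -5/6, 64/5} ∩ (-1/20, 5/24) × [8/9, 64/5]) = ((-1/20, 5/24) × {64/5}) ∪ ((5/24, 8] × {4/7, 2⋅√2})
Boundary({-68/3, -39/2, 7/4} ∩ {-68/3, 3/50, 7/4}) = {-68/3, 7/4}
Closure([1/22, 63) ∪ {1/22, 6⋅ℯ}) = [1/22, 63]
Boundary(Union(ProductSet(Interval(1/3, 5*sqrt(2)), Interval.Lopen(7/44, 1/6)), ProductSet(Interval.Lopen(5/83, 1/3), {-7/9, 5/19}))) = Union(ProductSet({1/3, 5*sqrt(2)}, Interval(7/44, 1/6)), ProductSet(Interval(5/83, 1/3), {-7/9, 5/19}), ProductSet(Interval(1/3, 5*sqrt(2)), {7/44, 1/6}))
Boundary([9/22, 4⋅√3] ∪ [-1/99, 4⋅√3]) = {-1/99, 4⋅√3}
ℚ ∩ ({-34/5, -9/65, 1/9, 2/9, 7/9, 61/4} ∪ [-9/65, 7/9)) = {-34/5, 61/4} ∪ (ℚ ∩ [-9/65, 7/9])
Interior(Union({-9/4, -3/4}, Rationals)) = EmptySet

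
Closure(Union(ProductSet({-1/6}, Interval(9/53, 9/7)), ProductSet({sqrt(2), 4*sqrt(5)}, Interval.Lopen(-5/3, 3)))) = Union(ProductSet({-1/6}, Interval(9/53, 9/7)), ProductSet({sqrt(2), 4*sqrt(5)}, Interval(-5/3, 3)))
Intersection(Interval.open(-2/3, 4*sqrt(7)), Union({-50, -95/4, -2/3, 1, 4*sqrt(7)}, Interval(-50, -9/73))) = Union({1}, Interval.Lopen(-2/3, -9/73))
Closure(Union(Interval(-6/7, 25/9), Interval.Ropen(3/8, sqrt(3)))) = Interval(-6/7, 25/9)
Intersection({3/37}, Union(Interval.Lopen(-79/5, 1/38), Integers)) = EmptySet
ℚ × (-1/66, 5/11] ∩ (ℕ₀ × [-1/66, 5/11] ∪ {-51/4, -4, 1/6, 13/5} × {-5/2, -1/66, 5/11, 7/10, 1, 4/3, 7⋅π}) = (ℕ₀ × (-1/66, 5/11]) ∪ ({-51/4, -4, 1/6, 13/5} × {5/11})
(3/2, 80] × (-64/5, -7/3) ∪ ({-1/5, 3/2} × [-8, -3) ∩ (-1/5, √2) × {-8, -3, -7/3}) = (3/2, 80] × (-64/5, -7/3)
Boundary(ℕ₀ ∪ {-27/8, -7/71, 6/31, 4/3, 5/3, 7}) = {-27/8, -7/71, 6/31, 4/3, 5/3} ∪ ℕ₀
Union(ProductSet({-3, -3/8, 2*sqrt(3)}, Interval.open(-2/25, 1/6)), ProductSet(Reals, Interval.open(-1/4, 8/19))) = ProductSet(Reals, Interval.open(-1/4, 8/19))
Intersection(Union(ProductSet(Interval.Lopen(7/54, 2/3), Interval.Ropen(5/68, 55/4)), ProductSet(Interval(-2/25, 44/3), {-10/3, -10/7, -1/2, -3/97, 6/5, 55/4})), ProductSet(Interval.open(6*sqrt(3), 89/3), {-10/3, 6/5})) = ProductSet(Interval.Lopen(6*sqrt(3), 44/3), {-10/3, 6/5})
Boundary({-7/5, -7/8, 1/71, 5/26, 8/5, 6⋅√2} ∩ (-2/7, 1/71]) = {1/71}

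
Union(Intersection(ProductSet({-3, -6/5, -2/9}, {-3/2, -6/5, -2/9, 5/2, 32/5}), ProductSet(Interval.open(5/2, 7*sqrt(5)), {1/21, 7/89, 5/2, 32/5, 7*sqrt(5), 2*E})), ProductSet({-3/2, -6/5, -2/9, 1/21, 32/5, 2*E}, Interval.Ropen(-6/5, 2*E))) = ProductSet({-3/2, -6/5, -2/9, 1/21, 32/5, 2*E}, Interval.Ropen(-6/5, 2*E))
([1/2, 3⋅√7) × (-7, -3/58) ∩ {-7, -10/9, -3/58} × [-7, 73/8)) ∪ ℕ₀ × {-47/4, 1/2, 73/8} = ℕ₀ × {-47/4, 1/2, 73/8}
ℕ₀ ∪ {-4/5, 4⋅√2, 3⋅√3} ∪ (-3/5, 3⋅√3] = {-4/5, 4⋅√2} ∪ (-3/5, 3⋅√3] ∪ ℕ₀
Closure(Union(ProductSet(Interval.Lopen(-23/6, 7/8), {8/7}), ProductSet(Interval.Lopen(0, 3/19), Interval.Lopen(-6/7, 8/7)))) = Union(ProductSet({0, 3/19}, Interval(-6/7, 8/7)), ProductSet(Interval(-23/6, 7/8), {8/7}), ProductSet(Interval(0, 3/19), {-6/7, 8/7}), ProductSet(Interval.Lopen(0, 3/19), Interval.Lopen(-6/7, 8/7)))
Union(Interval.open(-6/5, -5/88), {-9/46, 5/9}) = Union({5/9}, Interval.open(-6/5, -5/88))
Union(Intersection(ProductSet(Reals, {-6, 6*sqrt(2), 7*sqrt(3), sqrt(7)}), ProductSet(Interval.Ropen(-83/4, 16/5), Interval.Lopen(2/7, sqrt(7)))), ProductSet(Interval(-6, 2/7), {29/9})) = Union(ProductSet(Interval.Ropen(-83/4, 16/5), {sqrt(7)}), ProductSet(Interval(-6, 2/7), {29/9}))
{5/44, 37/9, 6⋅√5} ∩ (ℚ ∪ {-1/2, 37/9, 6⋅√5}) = {5/44, 37/9, 6⋅√5}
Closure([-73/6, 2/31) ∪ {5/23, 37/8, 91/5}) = [-73/6, 2/31] ∪ {5/23, 37/8, 91/5}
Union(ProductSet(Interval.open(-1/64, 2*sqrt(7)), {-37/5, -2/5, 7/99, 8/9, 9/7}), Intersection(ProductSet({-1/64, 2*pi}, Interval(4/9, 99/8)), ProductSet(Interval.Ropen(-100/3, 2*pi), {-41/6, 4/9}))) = Union(ProductSet({-1/64}, {4/9}), ProductSet(Interval.open(-1/64, 2*sqrt(7)), {-37/5, -2/5, 7/99, 8/9, 9/7}))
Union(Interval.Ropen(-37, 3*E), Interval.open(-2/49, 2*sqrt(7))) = Interval.Ropen(-37, 3*E)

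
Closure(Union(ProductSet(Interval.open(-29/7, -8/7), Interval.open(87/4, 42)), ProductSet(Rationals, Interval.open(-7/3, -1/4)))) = Union(ProductSet({-29/7, -8/7}, Interval(87/4, 42)), ProductSet(Interval(-29/7, -8/7), {87/4, 42}), ProductSet(Interval.open(-29/7, -8/7), Interval.open(87/4, 42)), ProductSet(Reals, Interval(-7/3, -1/4)))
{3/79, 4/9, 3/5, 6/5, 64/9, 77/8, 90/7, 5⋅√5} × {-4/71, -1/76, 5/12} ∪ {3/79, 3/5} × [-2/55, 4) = ({3/79, 3/5} × [-2/55, 4)) ∪ ({3/79, 4/9, 3/5, 6/5, 64/9, 77/8, 90/7, 5⋅√5} × {-4/71, -1/76, 5/12})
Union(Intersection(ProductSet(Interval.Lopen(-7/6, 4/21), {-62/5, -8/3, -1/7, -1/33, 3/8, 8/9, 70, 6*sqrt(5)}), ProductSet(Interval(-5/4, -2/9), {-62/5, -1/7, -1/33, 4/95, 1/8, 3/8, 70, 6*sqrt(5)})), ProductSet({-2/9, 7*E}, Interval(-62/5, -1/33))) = Union(ProductSet({-2/9, 7*E}, Interval(-62/5, -1/33)), ProductSet(Interval.Lopen(-7/6, -2/9), {-62/5, -1/7, -1/33, 3/8, 70, 6*sqrt(5)}))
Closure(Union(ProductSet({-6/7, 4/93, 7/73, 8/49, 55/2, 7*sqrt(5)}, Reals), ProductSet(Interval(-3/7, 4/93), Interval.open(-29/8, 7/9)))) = Union(ProductSet({-6/7, 4/93, 7/73, 8/49, 55/2, 7*sqrt(5)}, Reals), ProductSet(Interval(-3/7, 4/93), Interval(-29/8, 7/9)))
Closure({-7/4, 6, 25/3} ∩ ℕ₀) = {6}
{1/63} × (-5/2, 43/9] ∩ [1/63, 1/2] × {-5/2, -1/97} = {1/63} × {-1/97}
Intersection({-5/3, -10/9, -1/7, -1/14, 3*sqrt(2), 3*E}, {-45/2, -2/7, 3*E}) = {3*E}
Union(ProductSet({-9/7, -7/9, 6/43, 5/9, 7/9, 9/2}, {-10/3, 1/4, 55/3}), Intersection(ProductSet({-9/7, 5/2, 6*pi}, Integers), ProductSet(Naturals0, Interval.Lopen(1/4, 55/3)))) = ProductSet({-9/7, -7/9, 6/43, 5/9, 7/9, 9/2}, {-10/3, 1/4, 55/3})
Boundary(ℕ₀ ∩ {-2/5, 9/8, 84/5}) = ∅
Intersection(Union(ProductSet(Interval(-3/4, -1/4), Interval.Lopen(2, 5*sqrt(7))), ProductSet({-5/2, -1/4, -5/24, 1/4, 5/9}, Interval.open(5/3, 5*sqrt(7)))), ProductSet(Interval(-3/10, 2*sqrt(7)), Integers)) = Union(ProductSet({-1/4, -5/24, 1/4, 5/9}, Range(2, 14, 1)), ProductSet(Interval(-3/10, -1/4), Range(3, 14, 1)))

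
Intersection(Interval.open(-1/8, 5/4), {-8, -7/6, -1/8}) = EmptySet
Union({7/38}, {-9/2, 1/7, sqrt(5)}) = {-9/2, 1/7, 7/38, sqrt(5)}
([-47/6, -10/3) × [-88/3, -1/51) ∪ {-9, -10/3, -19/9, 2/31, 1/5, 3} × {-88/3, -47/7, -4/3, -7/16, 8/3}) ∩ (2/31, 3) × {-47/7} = {1/5} × {-47/7}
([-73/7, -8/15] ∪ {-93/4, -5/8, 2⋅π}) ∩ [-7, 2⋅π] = [-7, -8/15] ∪ {2⋅π}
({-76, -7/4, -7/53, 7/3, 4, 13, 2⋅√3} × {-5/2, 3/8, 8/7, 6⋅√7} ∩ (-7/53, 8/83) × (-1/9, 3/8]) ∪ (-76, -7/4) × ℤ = (-76, -7/4) × ℤ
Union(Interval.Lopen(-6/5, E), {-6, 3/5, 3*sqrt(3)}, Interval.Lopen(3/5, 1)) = Union({-6, 3*sqrt(3)}, Interval.Lopen(-6/5, E))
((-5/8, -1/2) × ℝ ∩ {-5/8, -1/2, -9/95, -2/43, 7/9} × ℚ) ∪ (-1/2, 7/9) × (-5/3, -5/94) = (-1/2, 7/9) × (-5/3, -5/94)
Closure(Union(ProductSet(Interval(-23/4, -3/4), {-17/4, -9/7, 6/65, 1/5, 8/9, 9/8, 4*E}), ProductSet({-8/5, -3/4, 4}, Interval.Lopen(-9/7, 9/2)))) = Union(ProductSet({-8/5, -3/4, 4}, Interval(-9/7, 9/2)), ProductSet(Interval(-23/4, -3/4), {-17/4, -9/7, 6/65, 1/5, 8/9, 9/8, 4*E}))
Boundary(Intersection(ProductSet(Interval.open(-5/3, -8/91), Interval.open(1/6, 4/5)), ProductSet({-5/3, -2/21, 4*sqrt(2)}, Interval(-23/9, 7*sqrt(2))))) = ProductSet({-2/21}, Interval(1/6, 4/5))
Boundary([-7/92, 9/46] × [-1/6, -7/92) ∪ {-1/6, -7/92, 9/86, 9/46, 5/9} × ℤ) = ({-1/6, -7/92, 9/46, 5/9} × ℤ) ∪ ({-7/92, 9/46} × [-1/6, -7/92]) ∪ ([-7/92, 9/46] × {-1/6, -7/92}) ∪ ({-1/6, -7/92, 9/86, 9/46, 5/9} × (ℤ \ (-1/6, -7/92)))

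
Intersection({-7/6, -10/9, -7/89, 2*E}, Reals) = {-7/6, -10/9, -7/89, 2*E}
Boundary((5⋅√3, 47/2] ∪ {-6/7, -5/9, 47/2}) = {-6/7, -5/9, 47/2, 5⋅√3}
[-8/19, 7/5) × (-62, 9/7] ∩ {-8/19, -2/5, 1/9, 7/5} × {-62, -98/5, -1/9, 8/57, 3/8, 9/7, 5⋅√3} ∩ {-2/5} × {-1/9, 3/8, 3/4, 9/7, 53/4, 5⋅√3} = {-2/5} × {-1/9, 3/8, 9/7}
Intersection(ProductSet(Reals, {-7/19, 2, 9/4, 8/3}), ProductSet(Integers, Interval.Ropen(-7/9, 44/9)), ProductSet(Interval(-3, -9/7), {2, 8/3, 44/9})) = ProductSet(Range(-3, -1, 1), {2, 8/3})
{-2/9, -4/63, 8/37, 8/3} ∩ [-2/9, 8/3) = {-2/9, -4/63, 8/37}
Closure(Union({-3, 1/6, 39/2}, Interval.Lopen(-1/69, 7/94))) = Union({-3, 1/6, 39/2}, Interval(-1/69, 7/94))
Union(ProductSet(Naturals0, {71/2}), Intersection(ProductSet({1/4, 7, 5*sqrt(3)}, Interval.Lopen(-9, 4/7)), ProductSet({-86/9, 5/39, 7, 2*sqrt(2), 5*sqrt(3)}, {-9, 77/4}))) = ProductSet(Naturals0, {71/2})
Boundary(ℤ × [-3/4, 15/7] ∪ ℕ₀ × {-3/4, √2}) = ℤ × [-3/4, 15/7]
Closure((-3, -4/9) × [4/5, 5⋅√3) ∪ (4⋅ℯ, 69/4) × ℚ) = ((4⋅ℯ, 69/4) × ℚ) ∪ ({-3, -4/9} × [4/5, 5⋅√3]) ∪ ([-3, -4/9] × {4/5, 5⋅√3}) ∪ ([4⋅ℯ, 69/4] × (-∞, ∞)) ∪ ((-3, -4/9) × [4/5, 5⋅√3))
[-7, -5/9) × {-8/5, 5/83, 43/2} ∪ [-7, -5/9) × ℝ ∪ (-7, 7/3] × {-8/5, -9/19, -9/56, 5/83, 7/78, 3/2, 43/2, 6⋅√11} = ([-7, -5/9) × ℝ) ∪ ((-7, 7/3] × {-8/5, -9/19, -9/56, 5/83, 7/78, 3/2, 43/2, 6⋅√11})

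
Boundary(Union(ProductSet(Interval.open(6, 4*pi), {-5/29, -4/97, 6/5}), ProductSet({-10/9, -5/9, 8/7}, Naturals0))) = Union(ProductSet({-10/9, -5/9, 8/7}, Naturals0), ProductSet(Interval(6, 4*pi), {-5/29, -4/97, 6/5}))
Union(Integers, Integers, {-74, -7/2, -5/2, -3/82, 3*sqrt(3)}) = Union({-7/2, -5/2, -3/82, 3*sqrt(3)}, Integers)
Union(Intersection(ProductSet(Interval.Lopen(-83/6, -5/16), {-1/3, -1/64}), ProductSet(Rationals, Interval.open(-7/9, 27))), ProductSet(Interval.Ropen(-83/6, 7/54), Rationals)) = ProductSet(Interval.Ropen(-83/6, 7/54), Rationals)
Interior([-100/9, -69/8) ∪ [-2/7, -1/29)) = (-100/9, -69/8) ∪ (-2/7, -1/29)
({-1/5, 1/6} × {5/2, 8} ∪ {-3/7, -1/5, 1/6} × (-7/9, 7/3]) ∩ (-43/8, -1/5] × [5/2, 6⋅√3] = {-1/5} × {5/2, 8}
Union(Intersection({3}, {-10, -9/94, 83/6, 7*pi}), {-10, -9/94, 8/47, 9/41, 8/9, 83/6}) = {-10, -9/94, 8/47, 9/41, 8/9, 83/6}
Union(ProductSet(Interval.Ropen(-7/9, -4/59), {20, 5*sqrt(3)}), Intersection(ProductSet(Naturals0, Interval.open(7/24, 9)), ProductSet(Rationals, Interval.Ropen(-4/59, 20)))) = Union(ProductSet(Interval.Ropen(-7/9, -4/59), {20, 5*sqrt(3)}), ProductSet(Naturals0, Interval.open(7/24, 9)))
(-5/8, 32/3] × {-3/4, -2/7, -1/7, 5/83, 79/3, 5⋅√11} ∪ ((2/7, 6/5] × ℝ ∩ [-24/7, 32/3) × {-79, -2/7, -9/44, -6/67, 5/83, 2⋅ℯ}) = ((2/7, 6/5] × {-79, -2/7, -9/44, -6/67, 5/83, 2⋅ℯ}) ∪ ((-5/8, 32/3] × {-3/4, -2/7, -1/7, 5/83, 79/3, 5⋅√11})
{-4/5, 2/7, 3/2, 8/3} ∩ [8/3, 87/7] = {8/3}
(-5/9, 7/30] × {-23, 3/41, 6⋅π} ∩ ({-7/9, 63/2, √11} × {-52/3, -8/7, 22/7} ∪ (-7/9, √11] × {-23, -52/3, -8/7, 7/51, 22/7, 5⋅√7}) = (-5/9, 7/30] × {-23}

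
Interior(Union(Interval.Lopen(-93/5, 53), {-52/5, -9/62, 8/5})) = Interval.open(-93/5, 53)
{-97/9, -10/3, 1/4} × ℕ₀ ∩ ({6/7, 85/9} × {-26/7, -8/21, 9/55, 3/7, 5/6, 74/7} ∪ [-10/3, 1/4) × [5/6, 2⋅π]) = {-10/3} × {1, 2, …, 6}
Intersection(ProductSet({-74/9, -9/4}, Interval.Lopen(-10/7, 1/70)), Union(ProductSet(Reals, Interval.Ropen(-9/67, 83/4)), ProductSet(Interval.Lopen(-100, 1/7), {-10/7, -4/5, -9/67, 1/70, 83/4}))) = ProductSet({-74/9, -9/4}, Union({-4/5}, Interval(-9/67, 1/70)))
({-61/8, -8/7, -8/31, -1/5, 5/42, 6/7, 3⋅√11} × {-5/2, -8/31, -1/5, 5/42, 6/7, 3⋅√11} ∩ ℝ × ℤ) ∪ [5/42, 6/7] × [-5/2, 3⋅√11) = [5/42, 6/7] × [-5/2, 3⋅√11)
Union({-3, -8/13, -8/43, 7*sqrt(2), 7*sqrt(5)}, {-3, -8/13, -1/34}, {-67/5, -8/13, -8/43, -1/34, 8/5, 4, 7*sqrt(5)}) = {-67/5, -3, -8/13, -8/43, -1/34, 8/5, 4, 7*sqrt(2), 7*sqrt(5)}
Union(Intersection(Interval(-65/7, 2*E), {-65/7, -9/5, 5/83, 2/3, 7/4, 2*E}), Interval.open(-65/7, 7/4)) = Union({2*E}, Interval(-65/7, 7/4))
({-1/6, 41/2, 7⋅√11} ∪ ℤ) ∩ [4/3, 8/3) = {2}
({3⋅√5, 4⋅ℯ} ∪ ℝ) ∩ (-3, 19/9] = (-3, 19/9]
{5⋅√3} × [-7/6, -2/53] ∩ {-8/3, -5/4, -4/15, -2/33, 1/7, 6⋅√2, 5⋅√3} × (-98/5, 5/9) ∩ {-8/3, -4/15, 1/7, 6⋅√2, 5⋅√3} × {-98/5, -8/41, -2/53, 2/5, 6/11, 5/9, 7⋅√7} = {5⋅√3} × {-8/41, -2/53}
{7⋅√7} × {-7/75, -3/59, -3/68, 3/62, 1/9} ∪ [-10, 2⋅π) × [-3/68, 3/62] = ({7⋅√7} × {-7/75, -3/59, -3/68, 3/62, 1/9}) ∪ ([-10, 2⋅π) × [-3/68, 3/62])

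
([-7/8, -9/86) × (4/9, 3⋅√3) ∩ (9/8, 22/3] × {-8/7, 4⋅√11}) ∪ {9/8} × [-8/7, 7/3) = {9/8} × [-8/7, 7/3)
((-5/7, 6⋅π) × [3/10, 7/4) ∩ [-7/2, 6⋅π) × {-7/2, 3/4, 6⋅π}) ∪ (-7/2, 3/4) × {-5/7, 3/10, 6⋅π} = ((-5/7, 6⋅π) × {3/4}) ∪ ((-7/2, 3/4) × {-5/7, 3/10, 6⋅π})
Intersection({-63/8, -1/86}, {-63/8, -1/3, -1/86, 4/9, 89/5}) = {-63/8, -1/86}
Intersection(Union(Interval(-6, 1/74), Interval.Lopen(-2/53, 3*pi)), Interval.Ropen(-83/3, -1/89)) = Interval.Ropen(-6, -1/89)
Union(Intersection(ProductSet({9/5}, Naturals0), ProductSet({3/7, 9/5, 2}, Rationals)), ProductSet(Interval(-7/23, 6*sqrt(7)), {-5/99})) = Union(ProductSet({9/5}, Naturals0), ProductSet(Interval(-7/23, 6*sqrt(7)), {-5/99}))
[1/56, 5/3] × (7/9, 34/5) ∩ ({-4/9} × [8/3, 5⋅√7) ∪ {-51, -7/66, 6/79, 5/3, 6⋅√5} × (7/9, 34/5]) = {6/79, 5/3} × (7/9, 34/5)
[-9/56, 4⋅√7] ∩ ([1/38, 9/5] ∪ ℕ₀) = {0, 1, …, 10} ∪ [1/38, 9/5]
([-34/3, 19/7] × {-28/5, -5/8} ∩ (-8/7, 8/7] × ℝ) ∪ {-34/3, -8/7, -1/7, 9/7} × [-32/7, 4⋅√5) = ((-8/7, 8/7] × {-28/5, -5/8}) ∪ ({-34/3, -8/7, -1/7, 9/7} × [-32/7, 4⋅√5))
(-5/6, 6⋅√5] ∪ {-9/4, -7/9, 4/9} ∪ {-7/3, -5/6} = {-7/3, -9/4} ∪ [-5/6, 6⋅√5]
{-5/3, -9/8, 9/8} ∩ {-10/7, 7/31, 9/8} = {9/8}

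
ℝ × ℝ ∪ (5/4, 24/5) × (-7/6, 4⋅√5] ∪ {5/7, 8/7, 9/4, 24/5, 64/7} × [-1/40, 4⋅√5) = ℝ × ℝ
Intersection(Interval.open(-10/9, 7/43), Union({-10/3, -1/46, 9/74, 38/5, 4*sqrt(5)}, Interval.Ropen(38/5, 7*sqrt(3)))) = {-1/46, 9/74}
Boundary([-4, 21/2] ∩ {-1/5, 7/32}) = {-1/5, 7/32}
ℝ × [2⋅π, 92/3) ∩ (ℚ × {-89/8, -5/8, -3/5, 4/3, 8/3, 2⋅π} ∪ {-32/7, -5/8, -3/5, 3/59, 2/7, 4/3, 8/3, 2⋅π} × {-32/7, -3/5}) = ℚ × {2⋅π}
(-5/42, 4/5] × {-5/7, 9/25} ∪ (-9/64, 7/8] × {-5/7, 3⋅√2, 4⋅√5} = ((-5/42, 4/5] × {-5/7, 9/25}) ∪ ((-9/64, 7/8] × {-5/7, 3⋅√2, 4⋅√5})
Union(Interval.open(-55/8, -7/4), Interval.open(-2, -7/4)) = Interval.open(-55/8, -7/4)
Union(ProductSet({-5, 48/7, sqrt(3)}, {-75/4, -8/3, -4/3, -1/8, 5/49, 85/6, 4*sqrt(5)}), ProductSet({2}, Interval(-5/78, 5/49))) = Union(ProductSet({2}, Interval(-5/78, 5/49)), ProductSet({-5, 48/7, sqrt(3)}, {-75/4, -8/3, -4/3, -1/8, 5/49, 85/6, 4*sqrt(5)}))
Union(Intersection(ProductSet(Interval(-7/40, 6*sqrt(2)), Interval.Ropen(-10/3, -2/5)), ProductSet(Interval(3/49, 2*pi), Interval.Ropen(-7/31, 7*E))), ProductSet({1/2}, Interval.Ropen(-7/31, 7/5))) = ProductSet({1/2}, Interval.Ropen(-7/31, 7/5))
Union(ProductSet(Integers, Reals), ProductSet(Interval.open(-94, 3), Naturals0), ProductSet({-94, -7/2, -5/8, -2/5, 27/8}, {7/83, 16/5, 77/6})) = Union(ProductSet({-94, -7/2, -5/8, -2/5, 27/8}, {7/83, 16/5, 77/6}), ProductSet(Integers, Reals), ProductSet(Interval.open(-94, 3), Naturals0))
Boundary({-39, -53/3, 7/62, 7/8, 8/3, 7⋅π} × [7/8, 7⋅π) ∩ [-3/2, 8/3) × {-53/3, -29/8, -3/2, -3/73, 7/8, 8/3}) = {7/62, 7/8} × {7/8, 8/3}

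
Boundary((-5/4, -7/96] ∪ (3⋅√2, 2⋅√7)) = {-5/4, -7/96, 3⋅√2, 2⋅√7}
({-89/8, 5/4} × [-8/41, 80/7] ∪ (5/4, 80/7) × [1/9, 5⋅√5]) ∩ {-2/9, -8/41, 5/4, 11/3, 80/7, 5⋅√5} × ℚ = ({5/4} × (ℚ ∩ [-8/41, 80/7])) ∪ ({11/3, 5⋅√5} × (ℚ ∩ [1/9, 5⋅√5]))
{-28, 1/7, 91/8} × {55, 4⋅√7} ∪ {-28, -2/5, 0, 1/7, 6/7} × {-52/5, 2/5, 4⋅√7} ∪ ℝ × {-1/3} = (ℝ × {-1/3}) ∪ ({-28, 1/7, 91/8} × {55, 4⋅√7}) ∪ ({-28, -2/5, 0, 1/7, 6/7} × {-52/5, 2/5, 4⋅√7})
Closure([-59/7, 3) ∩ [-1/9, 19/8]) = [-1/9, 19/8]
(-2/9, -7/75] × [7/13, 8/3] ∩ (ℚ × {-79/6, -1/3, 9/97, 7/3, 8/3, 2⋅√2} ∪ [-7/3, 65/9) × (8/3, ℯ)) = (ℚ ∩ (-2/9, -7/75]) × {7/3, 8/3}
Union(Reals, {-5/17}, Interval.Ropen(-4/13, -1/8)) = Interval(-oo, oo)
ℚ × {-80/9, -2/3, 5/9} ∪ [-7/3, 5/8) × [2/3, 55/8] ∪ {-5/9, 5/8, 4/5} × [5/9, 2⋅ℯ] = (ℚ × {-80/9, -2/3, 5/9}) ∪ ([-7/3, 5/8) × [2/3, 55/8]) ∪ ({-5/9, 5/8, 4/5} × [5/9, 2⋅ℯ])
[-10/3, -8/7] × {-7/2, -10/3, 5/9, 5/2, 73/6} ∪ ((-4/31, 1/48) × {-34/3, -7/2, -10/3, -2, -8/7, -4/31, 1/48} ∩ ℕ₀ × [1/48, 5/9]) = ({0} × {1/48}) ∪ ([-10/3, -8/7] × {-7/2, -10/3, 5/9, 5/2, 73/6})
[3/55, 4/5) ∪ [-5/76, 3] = [-5/76, 3]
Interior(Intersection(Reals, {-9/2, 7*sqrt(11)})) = EmptySet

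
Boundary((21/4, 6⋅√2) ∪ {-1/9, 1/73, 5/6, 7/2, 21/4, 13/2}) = {-1/9, 1/73, 5/6, 7/2, 21/4, 6⋅√2}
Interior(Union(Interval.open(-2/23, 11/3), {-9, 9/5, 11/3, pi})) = Interval.open(-2/23, 11/3)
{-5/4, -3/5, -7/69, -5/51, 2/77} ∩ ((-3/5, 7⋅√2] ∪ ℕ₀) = {-7/69, -5/51, 2/77}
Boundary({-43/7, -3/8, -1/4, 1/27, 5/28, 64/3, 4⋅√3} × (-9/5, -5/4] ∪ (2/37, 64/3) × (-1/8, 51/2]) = ({2/37, 64/3} × [-1/8, 51/2]) ∪ ([2/37, 64/3] × {-1/8, 51/2}) ∪ ({-43/7, -3/8, -1/4, 1/27, 5/28, 64/3, 4⋅√3} × [-9/5, -5/4])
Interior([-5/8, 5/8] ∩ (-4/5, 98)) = (-5/8, 5/8)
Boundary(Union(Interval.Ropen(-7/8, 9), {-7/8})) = {-7/8, 9}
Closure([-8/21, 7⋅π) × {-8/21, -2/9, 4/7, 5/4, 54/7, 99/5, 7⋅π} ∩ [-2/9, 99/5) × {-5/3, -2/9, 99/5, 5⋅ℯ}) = [-2/9, 99/5] × {-2/9, 99/5}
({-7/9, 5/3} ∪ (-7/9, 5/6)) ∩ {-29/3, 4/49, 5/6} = {4/49}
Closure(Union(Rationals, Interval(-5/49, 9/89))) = Union(Interval(-oo, oo), Rationals)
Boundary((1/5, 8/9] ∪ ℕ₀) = {1/5, 8/9} ∪ (ℕ₀ \ (1/5, 8/9))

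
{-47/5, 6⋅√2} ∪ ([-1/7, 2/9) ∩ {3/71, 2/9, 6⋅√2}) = {-47/5, 3/71, 6⋅√2}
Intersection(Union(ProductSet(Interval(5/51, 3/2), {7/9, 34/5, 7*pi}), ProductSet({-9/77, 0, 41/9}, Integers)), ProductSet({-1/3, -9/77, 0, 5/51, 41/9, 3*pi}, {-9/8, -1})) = ProductSet({-9/77, 0, 41/9}, {-1})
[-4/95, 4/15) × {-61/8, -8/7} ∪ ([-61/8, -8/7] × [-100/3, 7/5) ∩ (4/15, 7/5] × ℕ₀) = [-4/95, 4/15) × {-61/8, -8/7}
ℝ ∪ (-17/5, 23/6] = (-∞, ∞)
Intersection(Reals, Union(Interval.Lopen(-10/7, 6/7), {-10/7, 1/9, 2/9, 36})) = Union({36}, Interval(-10/7, 6/7))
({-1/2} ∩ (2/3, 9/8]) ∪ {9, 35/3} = {9, 35/3}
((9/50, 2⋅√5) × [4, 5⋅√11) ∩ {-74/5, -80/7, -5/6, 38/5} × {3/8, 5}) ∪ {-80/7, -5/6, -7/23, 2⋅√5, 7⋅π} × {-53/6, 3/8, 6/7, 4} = {-80/7, -5/6, -7/23, 2⋅√5, 7⋅π} × {-53/6, 3/8, 6/7, 4}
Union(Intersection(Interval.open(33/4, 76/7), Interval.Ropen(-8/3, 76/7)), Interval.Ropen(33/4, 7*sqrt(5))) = Interval.Ropen(33/4, 7*sqrt(5))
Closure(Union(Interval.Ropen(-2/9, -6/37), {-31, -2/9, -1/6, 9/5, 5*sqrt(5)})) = Union({-31, 9/5, 5*sqrt(5)}, Interval(-2/9, -6/37))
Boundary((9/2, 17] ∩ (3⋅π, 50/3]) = {50/3, 3⋅π}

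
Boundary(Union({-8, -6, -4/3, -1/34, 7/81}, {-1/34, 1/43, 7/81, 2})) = {-8, -6, -4/3, -1/34, 1/43, 7/81, 2}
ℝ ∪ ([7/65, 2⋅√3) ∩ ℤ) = ℝ ∪ {1, 2, 3}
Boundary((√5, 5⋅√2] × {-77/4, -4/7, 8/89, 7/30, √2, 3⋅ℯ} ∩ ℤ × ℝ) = {3, 4, …, 7} × {-77/4, -4/7, 8/89, 7/30, √2, 3⋅ℯ}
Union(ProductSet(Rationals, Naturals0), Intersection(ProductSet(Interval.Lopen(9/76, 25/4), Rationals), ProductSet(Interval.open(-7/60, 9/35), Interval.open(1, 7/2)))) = Union(ProductSet(Interval.open(9/76, 9/35), Intersection(Interval.open(1, 7/2), Rationals)), ProductSet(Rationals, Naturals0))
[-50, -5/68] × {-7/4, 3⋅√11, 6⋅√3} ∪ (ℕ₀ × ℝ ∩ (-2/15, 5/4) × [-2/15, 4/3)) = ({0, 1} × [-2/15, 4/3)) ∪ ([-50, -5/68] × {-7/4, 3⋅√11, 6⋅√3})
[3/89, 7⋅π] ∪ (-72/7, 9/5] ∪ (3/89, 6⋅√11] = (-72/7, 7⋅π]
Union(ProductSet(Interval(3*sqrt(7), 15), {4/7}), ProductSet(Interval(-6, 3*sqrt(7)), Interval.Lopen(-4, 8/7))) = Union(ProductSet(Interval(-6, 3*sqrt(7)), Interval.Lopen(-4, 8/7)), ProductSet(Interval(3*sqrt(7), 15), {4/7}))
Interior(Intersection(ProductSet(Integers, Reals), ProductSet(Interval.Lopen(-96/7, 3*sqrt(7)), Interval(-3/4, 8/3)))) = EmptySet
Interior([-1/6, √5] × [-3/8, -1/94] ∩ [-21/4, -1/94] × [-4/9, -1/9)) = (-1/6, -1/94) × (-3/8, -1/9)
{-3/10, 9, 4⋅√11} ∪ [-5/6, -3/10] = [-5/6, -3/10] ∪ {9, 4⋅√11}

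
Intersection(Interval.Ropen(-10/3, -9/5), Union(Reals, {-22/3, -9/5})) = Interval.Ropen(-10/3, -9/5)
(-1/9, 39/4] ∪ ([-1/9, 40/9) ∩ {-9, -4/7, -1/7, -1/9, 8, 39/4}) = [-1/9, 39/4]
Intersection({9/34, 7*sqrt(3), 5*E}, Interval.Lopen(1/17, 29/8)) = {9/34}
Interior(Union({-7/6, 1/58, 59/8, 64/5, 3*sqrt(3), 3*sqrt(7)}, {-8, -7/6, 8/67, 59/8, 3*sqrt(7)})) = EmptySet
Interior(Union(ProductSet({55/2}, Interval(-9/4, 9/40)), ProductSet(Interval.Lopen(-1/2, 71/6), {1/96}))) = EmptySet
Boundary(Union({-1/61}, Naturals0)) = Union({-1/61}, Naturals0)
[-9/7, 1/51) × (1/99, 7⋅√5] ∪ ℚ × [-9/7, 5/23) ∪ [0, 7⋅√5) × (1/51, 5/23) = (ℚ × [-9/7, 5/23)) ∪ ([-9/7, 1/51) × (1/99, 7⋅√5]) ∪ ([0, 7⋅√5) × (1/51, 5/23))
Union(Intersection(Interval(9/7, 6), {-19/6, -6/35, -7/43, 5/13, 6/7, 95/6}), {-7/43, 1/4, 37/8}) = {-7/43, 1/4, 37/8}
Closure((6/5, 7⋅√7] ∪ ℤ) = ℤ ∪ [6/5, 7⋅√7]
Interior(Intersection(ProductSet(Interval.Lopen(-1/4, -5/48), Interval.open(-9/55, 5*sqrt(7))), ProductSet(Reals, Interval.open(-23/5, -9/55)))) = EmptySet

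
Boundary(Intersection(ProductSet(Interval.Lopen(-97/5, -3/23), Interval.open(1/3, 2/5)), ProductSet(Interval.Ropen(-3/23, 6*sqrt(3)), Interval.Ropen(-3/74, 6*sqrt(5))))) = ProductSet({-3/23}, Interval(1/3, 2/5))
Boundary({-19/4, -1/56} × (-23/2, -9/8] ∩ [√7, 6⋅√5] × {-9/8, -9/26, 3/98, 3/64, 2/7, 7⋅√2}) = ∅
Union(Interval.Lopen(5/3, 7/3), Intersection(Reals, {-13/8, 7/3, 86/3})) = Union({-13/8, 86/3}, Interval.Lopen(5/3, 7/3))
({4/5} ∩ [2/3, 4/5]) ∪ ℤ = ℤ ∪ {4/5}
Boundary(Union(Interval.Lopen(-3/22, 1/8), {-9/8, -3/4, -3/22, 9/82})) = {-9/8, -3/4, -3/22, 1/8}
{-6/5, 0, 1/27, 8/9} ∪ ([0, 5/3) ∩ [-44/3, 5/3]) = {-6/5} ∪ [0, 5/3)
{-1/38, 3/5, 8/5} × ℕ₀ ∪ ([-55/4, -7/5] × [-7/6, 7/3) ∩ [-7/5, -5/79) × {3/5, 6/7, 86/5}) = ({-7/5} × {3/5, 6/7}) ∪ ({-1/38, 3/5, 8/5} × ℕ₀)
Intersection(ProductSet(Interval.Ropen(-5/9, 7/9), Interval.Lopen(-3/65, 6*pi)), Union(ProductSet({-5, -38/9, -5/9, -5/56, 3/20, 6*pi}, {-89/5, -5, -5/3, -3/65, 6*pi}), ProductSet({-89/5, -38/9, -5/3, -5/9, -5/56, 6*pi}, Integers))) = Union(ProductSet({-5/9, -5/56}, Range(0, 19, 1)), ProductSet({-5/9, -5/56, 3/20}, {6*pi}))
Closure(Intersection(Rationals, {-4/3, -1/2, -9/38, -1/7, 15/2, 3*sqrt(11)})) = {-4/3, -1/2, -9/38, -1/7, 15/2}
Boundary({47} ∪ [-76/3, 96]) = {-76/3, 96}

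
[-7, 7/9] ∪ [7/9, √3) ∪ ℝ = (-∞, ∞)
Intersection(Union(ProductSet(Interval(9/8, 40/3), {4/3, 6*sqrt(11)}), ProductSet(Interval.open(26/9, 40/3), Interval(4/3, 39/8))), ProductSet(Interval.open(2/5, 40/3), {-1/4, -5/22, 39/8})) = ProductSet(Interval.open(26/9, 40/3), {39/8})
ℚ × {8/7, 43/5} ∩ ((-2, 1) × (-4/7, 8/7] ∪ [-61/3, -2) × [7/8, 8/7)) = (ℚ ∩ (-2, 1)) × {8/7}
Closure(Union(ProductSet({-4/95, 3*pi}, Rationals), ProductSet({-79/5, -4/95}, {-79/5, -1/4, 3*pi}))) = Union(ProductSet({-79/5, -4/95}, {-79/5, -1/4, 3*pi}), ProductSet({-4/95, 3*pi}, Reals))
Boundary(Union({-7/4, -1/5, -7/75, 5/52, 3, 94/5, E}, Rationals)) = Reals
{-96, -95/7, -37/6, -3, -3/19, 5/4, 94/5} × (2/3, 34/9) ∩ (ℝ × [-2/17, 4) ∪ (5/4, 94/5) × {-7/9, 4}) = {-96, -95/7, -37/6, -3, -3/19, 5/4, 94/5} × (2/3, 34/9)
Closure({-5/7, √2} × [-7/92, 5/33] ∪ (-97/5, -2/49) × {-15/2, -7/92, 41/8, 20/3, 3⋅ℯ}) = ({-5/7, √2} × [-7/92, 5/33]) ∪ ([-97/5, -2/49] × {-15/2, -7/92, 41/8, 20/3, 3⋅ℯ})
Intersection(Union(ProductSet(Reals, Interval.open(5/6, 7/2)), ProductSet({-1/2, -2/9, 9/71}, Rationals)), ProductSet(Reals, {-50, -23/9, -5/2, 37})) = ProductSet({-1/2, -2/9, 9/71}, {-50, -23/9, -5/2, 37})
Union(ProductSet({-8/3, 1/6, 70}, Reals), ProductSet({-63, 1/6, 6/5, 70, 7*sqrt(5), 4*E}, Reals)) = ProductSet({-63, -8/3, 1/6, 6/5, 70, 7*sqrt(5), 4*E}, Reals)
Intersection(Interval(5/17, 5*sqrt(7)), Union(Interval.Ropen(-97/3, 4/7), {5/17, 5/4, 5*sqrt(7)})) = Union({5/4, 5*sqrt(7)}, Interval.Ropen(5/17, 4/7))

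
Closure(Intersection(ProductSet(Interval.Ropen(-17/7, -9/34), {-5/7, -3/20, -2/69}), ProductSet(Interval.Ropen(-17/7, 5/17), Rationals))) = ProductSet(Interval(-17/7, -9/34), {-5/7, -3/20, -2/69})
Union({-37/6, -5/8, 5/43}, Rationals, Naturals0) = Rationals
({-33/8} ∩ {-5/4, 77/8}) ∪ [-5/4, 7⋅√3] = [-5/4, 7⋅√3]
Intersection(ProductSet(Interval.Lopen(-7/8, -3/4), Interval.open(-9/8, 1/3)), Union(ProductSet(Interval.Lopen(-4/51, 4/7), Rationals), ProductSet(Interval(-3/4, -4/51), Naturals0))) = ProductSet({-3/4}, Range(0, 1, 1))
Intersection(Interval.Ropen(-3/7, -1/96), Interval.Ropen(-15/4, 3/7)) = Interval.Ropen(-3/7, -1/96)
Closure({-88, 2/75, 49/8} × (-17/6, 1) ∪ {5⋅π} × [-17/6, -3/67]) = ({5⋅π} × [-17/6, -3/67]) ∪ ({-88, 2/75, 49/8} × [-17/6, 1])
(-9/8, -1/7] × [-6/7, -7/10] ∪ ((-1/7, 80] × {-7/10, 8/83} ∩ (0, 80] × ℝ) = ((0, 80] × {-7/10, 8/83}) ∪ ((-9/8, -1/7] × [-6/7, -7/10])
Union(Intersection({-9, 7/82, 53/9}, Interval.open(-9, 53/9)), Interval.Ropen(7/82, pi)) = Interval.Ropen(7/82, pi)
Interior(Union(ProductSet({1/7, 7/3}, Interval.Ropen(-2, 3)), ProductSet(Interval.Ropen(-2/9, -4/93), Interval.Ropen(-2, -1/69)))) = ProductSet(Interval.open(-2/9, -4/93), Interval.open(-2, -1/69))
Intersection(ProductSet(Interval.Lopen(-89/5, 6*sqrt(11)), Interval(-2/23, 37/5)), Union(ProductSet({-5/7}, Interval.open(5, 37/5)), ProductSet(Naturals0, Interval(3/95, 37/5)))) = Union(ProductSet({-5/7}, Interval.open(5, 37/5)), ProductSet(Range(0, 20, 1), Interval(3/95, 37/5)))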